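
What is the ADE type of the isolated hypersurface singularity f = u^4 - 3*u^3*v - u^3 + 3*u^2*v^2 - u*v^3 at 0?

The Hessian of f at 0 is [[0, 0], [0, 0]] with rank 0, so corank 2. A Groebner basis of the Jacobian ideal J(f) in C{u,v} is {3*u^2 + v^4 + v^3, u^3, u^2*v - u^2 - v^3/3, -2*u^2 + u*v^2 - 2*v^3/3}; counting standard monomials gives mu = 7. Corank 2; j^3 = -u^3 is a perfect cube, so E-series; the 4-jet and mu = 7 give E_7.

E_7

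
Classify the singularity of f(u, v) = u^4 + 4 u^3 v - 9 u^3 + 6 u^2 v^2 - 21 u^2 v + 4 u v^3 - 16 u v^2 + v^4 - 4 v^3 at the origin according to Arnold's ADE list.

D_5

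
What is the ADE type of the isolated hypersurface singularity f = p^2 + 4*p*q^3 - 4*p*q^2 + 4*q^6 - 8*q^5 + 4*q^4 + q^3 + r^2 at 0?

The Hessian of f at 0 has rank 2. Corank 1: A-series; mu = 2 gives A_2.

A_2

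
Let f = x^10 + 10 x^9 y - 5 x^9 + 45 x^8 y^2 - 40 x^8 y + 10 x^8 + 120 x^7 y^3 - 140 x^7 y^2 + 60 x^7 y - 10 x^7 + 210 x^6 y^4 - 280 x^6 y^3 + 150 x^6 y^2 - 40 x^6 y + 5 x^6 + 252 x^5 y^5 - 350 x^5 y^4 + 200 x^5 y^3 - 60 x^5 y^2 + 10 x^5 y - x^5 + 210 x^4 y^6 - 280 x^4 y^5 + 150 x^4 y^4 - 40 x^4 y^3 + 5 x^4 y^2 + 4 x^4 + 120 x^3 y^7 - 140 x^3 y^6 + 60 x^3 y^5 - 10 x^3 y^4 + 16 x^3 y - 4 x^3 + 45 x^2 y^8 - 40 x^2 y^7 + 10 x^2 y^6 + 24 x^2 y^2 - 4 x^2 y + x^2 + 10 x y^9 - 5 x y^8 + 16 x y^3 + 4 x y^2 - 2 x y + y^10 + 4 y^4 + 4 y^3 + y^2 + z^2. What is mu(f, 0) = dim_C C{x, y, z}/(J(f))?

4

The Hessian of f at 0 is [[2, -2, 0], [-2, 2, 0], [0, 0, 2]] with rank 2, so corank 1. A Groebner basis of the Jacobian ideal J(f) in C{x,y,z} is {-x/64 + y^3 + y^2/8 + y/64, x^2 - x/4 + y^2 + y/4, x*y - x/8 + y/8, z}; counting standard monomials gives mu = 4. Corank 1: A-series; mu = 4 gives A_4.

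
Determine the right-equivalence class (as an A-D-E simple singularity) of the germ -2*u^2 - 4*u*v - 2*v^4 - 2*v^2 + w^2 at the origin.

The Hessian of f at 0 has rank 2. Corank 1: A-series; mu = 3 gives A_3.

A_{3}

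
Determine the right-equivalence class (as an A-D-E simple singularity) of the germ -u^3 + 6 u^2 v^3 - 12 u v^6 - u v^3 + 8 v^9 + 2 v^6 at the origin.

E7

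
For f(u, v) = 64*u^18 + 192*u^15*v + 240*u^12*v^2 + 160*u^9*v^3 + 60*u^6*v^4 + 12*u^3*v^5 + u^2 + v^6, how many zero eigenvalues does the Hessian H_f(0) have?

1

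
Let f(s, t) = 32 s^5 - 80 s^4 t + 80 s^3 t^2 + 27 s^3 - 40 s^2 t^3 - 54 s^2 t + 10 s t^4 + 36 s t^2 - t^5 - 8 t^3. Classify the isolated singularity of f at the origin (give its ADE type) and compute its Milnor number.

Type E8, Milnor number mu = 8.

The Hessian of f at 0 has rank 0. Corank 2; j^3 = (3*s - 2*t)^3 is a perfect cube, so E-series; the 5-jet and mu = 8 give E_8.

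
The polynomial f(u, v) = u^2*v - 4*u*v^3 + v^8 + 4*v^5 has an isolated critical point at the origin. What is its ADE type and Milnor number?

The Hessian of f at 0 has rank 0. Corank 2; j^3 = u^2*v has shape L^2 M (L != M), so D-series; mu = 9 gives D_9.

Type D_{9}, Milnor number mu = 9.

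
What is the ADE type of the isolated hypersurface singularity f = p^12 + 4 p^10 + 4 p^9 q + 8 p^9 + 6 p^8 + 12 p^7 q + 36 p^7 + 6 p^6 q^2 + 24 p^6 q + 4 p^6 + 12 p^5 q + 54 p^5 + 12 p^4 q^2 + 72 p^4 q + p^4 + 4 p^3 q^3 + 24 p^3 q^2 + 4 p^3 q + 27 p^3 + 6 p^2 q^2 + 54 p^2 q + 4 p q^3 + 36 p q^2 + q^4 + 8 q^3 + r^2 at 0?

E_6

The Hessian of f at 0 has rank 1. Corank 2; j^3 = (3*p + 2*q)^3 is a perfect cube, so E-series; the 4-jet and mu = 6 give E_6.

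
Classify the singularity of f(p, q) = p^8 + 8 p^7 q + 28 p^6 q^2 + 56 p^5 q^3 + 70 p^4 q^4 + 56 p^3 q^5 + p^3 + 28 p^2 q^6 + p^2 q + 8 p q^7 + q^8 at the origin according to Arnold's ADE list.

D_{9}

The Hessian of f at 0 is [[0, 0], [0, 0]] with rank 0, so corank 2. A Groebner basis of the Jacobian ideal J(f) in C{p,q} is {-p*q/8 + q^7, p*q^2, p^2 + p*q}; counting standard monomials gives mu = 9. Corank 2; j^3 = p^2*(p + q) has shape L^2 M (L != M), so D-series; mu = 9 gives D_9.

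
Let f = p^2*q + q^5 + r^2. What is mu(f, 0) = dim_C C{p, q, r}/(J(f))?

The Hessian of f at 0 has rank 1. Corank 2; j^3 = p^2*q has shape L^2 M (L != M), so D-series; mu = 6 gives D_6.

6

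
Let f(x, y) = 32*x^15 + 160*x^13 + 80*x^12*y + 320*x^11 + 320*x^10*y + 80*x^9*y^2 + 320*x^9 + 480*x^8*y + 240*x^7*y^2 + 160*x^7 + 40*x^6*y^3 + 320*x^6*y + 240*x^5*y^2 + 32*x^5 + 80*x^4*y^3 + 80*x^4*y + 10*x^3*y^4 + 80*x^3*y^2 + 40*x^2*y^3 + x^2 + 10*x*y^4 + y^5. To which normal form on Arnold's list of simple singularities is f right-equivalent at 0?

A_{4}

The Hessian of f at 0 has rank 1. Corank 1: A-series; mu = 4 gives A_4.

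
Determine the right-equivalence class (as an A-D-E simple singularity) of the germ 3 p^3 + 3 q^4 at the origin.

The Hessian of f at 0 has rank 0. Corank 2; j^3 = 3*p^3 is a perfect cube, so E-series; the 4-jet and mu = 6 give E_6.

E_6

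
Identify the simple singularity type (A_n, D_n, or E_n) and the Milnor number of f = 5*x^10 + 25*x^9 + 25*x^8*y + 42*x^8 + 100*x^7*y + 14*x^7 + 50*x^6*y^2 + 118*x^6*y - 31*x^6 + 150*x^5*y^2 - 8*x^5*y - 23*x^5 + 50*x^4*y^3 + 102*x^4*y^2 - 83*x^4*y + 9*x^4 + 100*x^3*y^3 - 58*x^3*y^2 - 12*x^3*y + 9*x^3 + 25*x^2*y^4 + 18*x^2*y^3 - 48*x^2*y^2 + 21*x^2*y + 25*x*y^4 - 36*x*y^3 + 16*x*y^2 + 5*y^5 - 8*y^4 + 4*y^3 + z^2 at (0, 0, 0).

The Hessian of f at 0 is [[0, 0, 0], [0, 0, 0], [0, 0, 2]] with rank 1, so corank 2. A Groebner basis of the Jacobian ideal J(f) in C{x,y,z} is {x^3 + 140*x^2/31 + 436*x*y/93 + 104*y^2/93, x^2*y - 102*x^2/31 - 74*x*y/31 - 4*y^2/31, -9*x^2/31 + x*y^2 - 105*x*y/31 - 66*y^2/31, 513*x^2/62 + 963*x*y/62 + y^3 + 207*y^2/31, z}; counting standard monomials gives mu = 6. Corank 2; j^3 = (x + y)*(3*x + 2*y)^2 has shape L^2 M (L != M), so D-series; mu = 6 gives D_6.

Type D6, Milnor number mu = 6.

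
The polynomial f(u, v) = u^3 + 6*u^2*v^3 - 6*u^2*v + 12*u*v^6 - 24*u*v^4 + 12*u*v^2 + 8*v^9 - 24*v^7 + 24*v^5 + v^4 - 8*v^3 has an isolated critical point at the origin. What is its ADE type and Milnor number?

Type E6, Milnor number mu = 6.

The Hessian of f at 0 has rank 0. Corank 2; j^3 = (u - 2*v)^3 is a perfect cube, so E-series; the 4-jet and mu = 6 give E_6.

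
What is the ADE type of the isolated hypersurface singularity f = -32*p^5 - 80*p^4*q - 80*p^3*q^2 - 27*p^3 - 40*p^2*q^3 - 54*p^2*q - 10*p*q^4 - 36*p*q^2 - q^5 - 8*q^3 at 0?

The Hessian of f at 0 has rank 0. Corank 2; j^3 = -(3*p + 2*q)^3 is a perfect cube, so E-series; the 5-jet and mu = 8 give E_8.

E_{8}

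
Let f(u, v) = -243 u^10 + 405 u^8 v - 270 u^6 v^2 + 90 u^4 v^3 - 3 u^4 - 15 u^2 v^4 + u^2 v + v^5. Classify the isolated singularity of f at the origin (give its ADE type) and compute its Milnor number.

Type D_6, Milnor number mu = 6.

The Hessian of f at 0 has rank 0. Corank 2; j^3 = u^2*v has shape L^2 M (L != M), so D-series; mu = 6 gives D_6.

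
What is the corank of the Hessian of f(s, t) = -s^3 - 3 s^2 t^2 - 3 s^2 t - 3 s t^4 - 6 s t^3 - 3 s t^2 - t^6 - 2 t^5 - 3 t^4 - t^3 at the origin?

2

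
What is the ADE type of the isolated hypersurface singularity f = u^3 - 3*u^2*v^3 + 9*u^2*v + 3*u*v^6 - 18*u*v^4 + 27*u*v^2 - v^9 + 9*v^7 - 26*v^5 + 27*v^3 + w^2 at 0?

The Hessian of f at 0 has rank 1. Corank 2; j^3 = (u + 3*v)^3 is a perfect cube, so E-series; the 5-jet and mu = 8 give E_8.

E_{8}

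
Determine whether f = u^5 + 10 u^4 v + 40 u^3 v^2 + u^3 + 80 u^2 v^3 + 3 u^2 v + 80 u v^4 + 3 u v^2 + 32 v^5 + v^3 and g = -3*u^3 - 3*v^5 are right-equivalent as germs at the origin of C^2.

Yes.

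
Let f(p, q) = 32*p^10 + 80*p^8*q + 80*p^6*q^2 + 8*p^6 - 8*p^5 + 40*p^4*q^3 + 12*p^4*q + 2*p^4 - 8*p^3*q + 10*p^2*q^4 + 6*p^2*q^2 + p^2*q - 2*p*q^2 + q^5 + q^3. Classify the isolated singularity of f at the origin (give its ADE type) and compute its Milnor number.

Type D_6, Milnor number mu = 6.

The Hessian of f at 0 has rank 0. Corank 2; j^3 = q*(p - q)^2 has shape L^2 M (L != M), so D-series; mu = 6 gives D_6.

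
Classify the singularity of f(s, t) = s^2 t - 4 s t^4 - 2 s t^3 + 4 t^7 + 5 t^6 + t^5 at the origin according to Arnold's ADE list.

D_7

The Hessian of f at 0 has rank 0. Corank 2; j^3 = s^2*t has shape L^2 M (L != M), so D-series; mu = 7 gives D_7.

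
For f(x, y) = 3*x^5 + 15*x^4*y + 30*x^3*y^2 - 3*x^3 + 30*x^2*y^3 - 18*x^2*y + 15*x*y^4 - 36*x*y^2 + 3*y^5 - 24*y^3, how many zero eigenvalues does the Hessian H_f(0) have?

The Hessian at 0 is [[0, 0], [0, 0]] of rank 0; hence corank 2.

2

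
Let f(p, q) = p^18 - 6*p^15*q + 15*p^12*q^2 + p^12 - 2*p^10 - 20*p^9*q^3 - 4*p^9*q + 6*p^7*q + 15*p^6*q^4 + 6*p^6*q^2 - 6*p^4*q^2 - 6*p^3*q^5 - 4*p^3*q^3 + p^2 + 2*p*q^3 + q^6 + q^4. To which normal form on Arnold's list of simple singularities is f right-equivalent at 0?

A_3

The Hessian of f at 0 has rank 1. Corank 1: A-series; mu = 3 gives A_3.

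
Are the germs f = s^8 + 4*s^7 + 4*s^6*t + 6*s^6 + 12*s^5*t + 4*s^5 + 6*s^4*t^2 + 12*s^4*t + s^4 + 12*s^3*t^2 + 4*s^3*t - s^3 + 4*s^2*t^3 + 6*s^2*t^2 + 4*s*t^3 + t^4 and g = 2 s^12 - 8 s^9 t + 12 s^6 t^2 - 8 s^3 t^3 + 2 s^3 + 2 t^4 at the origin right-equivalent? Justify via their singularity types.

Yes.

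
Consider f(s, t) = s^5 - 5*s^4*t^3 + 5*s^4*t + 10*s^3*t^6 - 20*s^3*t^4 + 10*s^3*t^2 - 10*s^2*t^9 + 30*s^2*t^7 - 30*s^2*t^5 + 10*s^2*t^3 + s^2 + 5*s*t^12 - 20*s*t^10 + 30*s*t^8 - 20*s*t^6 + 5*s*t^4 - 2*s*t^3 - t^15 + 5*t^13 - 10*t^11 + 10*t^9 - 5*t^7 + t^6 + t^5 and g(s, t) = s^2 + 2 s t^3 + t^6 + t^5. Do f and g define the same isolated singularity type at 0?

The Hessian of f at 0 has rank 1. Corank 1: A-series; mu = 4 gives A_4. The Hessian of g at 0 has rank 1. Corank 1: A-series; mu = 4 gives A_4. Both have type A_4, hence right-equivalent.

Yes.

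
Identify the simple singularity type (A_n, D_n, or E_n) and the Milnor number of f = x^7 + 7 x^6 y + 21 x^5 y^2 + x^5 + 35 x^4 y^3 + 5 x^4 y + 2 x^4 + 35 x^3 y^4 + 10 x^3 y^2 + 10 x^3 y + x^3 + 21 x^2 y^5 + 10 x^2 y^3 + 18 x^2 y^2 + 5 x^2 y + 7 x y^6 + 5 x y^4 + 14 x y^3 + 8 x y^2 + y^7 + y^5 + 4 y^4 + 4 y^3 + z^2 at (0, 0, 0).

The Hessian of f at 0 has rank 1. Corank 2; j^3 = (x + y)*(x + 2*y)^2 has shape L^2 M (L != M), so D-series; mu = 8 gives D_8.

Type D_8, Milnor number mu = 8.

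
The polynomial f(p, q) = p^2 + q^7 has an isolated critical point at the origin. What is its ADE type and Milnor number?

The Hessian of f at 0 is [[2, 0], [0, 0]] with rank 1, so corank 1. A Groebner basis of the Jacobian ideal J(f) in C{p,q} is {q^6, p}; counting standard monomials gives mu = 6. Corank 1: A-series; mu = 6 gives A_6.

Type A6, Milnor number mu = 6.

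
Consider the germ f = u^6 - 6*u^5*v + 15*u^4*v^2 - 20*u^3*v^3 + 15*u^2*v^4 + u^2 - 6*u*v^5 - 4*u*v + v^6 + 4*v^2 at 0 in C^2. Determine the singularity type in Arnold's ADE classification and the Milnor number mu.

Type A5, Milnor number mu = 5.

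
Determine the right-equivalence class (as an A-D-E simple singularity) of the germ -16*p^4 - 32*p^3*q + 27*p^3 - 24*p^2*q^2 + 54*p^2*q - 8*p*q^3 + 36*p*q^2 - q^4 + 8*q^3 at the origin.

The Hessian of f at 0 has rank 0. Corank 2; j^3 = (3*p + 2*q)^3 is a perfect cube, so E-series; the 4-jet and mu = 6 give E_6.

E6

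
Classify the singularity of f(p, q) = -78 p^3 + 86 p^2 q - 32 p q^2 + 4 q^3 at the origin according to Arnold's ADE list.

The Hessian of f at 0 is [[0, 0], [0, 0]] with rank 0, so corank 2. A Groebner basis of the Jacobian ideal J(f) in C{p,q} is {q^3, p^2 - 2*q^2/23, p*q - 7*q^2/23}; counting standard monomials gives mu = 4. Corank 2; j^3 = -2*(3*p - q)*(13*p^2 - 10*p*q + 2*q^2) splits into three distinct lines over C (the quadratic factor has nonzero discriminant), so D_4.

D4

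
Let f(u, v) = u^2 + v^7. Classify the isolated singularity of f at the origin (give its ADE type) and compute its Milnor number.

Type A_{6}, Milnor number mu = 6.

The Hessian of f at 0 has rank 1. Corank 1: A-series; mu = 6 gives A_6.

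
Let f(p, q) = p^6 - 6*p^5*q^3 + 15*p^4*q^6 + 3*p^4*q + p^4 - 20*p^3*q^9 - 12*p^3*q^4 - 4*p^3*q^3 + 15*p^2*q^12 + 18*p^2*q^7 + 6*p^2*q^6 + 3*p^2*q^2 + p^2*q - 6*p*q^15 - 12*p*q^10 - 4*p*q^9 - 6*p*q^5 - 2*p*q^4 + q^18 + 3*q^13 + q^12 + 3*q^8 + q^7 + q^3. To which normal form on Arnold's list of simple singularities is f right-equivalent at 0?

The Hessian of f at 0 is [[0, 0], [0, 0]] with rank 0, so corank 2. A Groebner basis of the Jacobian ideal J(f) in C{p,q} is {q^3, p^2 + 3*q^2, p*q}; counting standard monomials gives mu = 4. Corank 2; j^3 = q*(p^2 + q^2) splits into three distinct lines over C (the quadratic factor has nonzero discriminant), so D_4.

D_4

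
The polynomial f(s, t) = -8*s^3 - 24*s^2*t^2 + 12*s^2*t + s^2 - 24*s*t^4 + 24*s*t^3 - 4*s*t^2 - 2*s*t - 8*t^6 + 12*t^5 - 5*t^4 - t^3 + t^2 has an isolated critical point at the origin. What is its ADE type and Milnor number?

Type A_{2}, Milnor number mu = 2.

The Hessian of f at 0 is [[2, -2], [-2, 2]] with rank 1, so corank 1. A Groebner basis of the Jacobian ideal J(f) in C{s,t} is {t^2, s - t}; counting standard monomials gives mu = 2. Corank 1: A-series; mu = 2 gives A_2.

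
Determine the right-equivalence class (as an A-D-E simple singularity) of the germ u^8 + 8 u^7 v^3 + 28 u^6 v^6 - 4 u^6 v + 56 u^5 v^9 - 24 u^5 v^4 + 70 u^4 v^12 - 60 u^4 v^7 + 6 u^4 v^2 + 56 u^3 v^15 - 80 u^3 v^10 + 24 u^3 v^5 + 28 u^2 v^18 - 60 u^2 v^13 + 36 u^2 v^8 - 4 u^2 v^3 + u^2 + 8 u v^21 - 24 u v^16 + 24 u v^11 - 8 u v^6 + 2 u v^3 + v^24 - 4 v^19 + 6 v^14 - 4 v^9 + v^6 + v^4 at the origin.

The Hessian of f at 0 has rank 1. Corank 1: A-series; mu = 3 gives A_3.

A_{3}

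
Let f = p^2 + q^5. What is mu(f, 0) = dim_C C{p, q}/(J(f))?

4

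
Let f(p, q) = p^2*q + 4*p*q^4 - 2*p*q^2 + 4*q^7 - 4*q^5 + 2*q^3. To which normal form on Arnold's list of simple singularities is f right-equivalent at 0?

The Hessian of f at 0 has rank 0. Corank 2; j^3 = q*(p^2 - 2*p*q + 2*q^2) splits into three distinct lines over C (the quadratic factor has nonzero discriminant), so D_4.

D_{4}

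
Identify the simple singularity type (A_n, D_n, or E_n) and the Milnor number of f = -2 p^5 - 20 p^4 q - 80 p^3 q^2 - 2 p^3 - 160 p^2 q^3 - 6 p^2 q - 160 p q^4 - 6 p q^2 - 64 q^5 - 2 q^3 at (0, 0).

The Hessian of f at 0 is [[0, 0], [0, 0]] with rank 0, so corank 2. A Groebner basis of the Jacobian ideal J(f) in C{p,q} is {q^5, p*q^3 + 5*q^4/4, p^2 + 2*p*q + q^2}; counting standard monomials gives mu = 8. Corank 2; j^3 = -2*(p + q)^3 is a perfect cube, so E-series; the 5-jet and mu = 8 give E_8.

Type E_8, Milnor number mu = 8.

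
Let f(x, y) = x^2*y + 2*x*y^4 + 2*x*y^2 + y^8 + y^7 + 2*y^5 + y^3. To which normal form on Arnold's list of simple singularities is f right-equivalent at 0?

D_9

The Hessian of f at 0 has rank 0. Corank 2; j^3 = y*(x + y)^2 has shape L^2 M (L != M), so D-series; mu = 9 gives D_9.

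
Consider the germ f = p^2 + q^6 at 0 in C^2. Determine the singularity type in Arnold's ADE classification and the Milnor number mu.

Type A5, Milnor number mu = 5.

The Hessian of f at 0 is [[2, 0], [0, 0]] with rank 1, so corank 1. A Groebner basis of the Jacobian ideal J(f) in C{p,q} is {q^5, p}; counting standard monomials gives mu = 5. Corank 1: A-series; mu = 5 gives A_5.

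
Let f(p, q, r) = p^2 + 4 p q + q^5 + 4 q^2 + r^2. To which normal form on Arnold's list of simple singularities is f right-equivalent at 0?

The Hessian of f at 0 has rank 2. Corank 1: A-series; mu = 4 gives A_4.

A4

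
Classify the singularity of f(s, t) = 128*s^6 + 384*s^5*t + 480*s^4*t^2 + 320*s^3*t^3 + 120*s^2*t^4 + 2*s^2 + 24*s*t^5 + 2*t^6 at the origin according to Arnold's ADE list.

A_{5}

The Hessian of f at 0 is [[4, 0], [0, 0]] with rank 1, so corank 1. A Groebner basis of the Jacobian ideal J(f) in C{s,t} is {t^5, s}; counting standard monomials gives mu = 5. Corank 1: A-series; mu = 5 gives A_5.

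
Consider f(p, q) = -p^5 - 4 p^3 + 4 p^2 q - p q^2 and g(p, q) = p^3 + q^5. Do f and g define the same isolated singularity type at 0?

The Hessian of f at 0 has rank 0. Corank 2; j^3 = -p*(2*p - q)^2 has shape L^2 M (L != M), so D-series; mu = 6 gives D_6. The Hessian of g at 0 has rank 0. Corank 2; j^3 = p^3 is a perfect cube, so E-series; the 5-jet and mu = 8 give E_8. f is D_6 but g is E_8, hence not right-equivalent.

No.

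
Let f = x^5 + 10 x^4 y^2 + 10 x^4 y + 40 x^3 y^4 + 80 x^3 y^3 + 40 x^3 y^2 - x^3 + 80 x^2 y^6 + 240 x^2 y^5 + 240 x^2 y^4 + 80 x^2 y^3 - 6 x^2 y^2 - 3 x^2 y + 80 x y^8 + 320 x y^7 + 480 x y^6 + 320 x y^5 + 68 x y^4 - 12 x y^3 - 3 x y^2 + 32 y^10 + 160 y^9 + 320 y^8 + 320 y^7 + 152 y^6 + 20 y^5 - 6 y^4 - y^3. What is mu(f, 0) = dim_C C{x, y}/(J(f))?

8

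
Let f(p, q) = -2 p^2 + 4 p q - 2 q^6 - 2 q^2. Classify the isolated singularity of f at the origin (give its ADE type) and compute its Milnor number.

Type A5, Milnor number mu = 5.

The Hessian of f at 0 has rank 1. Corank 1: A-series; mu = 5 gives A_5.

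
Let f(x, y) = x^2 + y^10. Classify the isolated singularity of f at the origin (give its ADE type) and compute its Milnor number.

Type A_9, Milnor number mu = 9.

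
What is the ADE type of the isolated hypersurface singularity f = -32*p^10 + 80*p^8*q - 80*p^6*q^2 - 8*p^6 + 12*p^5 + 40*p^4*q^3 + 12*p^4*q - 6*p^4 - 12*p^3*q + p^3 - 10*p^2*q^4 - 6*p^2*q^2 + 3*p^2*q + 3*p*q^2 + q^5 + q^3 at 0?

E_8

The Hessian of f at 0 has rank 0. Corank 2; j^3 = (p + q)^3 is a perfect cube, so E-series; the 5-jet and mu = 8 give E_8.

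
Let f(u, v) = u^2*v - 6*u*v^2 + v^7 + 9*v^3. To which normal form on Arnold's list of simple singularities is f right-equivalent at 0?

D_{8}

The Hessian of f at 0 is [[0, 0], [0, 0]] with rank 0, so corank 2. A Groebner basis of the Jacobian ideal J(f) in C{u,v} is {u^2/7 + v^6 - 9*v^2/7, u^3 - 27*v^3, u*v - 3*v^2}; counting standard monomials gives mu = 8. Corank 2; j^3 = v*(u - 3*v)^2 has shape L^2 M (L != M), so D-series; mu = 8 gives D_8.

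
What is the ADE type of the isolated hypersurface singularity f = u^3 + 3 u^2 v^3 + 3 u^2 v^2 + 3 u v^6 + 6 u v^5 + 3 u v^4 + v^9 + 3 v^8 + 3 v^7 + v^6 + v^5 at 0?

E8

The Hessian of f at 0 has rank 0. Corank 2; j^3 = u^3 is a perfect cube, so E-series; the 5-jet and mu = 8 give E_8.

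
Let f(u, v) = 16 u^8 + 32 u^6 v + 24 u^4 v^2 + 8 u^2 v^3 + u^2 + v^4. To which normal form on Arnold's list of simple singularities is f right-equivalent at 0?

A3

The Hessian of f at 0 has rank 1. Corank 1: A-series; mu = 3 gives A_3.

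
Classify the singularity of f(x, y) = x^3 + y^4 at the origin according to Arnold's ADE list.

E_6

The Hessian of f at 0 has rank 0. Corank 2; j^3 = x^3 is a perfect cube, so E-series; the 4-jet and mu = 6 give E_6.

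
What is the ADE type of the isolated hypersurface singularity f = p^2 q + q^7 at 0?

D_{8}

The Hessian of f at 0 has rank 0. Corank 2; j^3 = p^2*q has shape L^2 M (L != M), so D-series; mu = 8 gives D_8.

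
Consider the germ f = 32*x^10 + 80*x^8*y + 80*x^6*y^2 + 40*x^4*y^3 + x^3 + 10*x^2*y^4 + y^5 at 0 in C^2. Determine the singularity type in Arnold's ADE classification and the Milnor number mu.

The Hessian of f at 0 has rank 0. Corank 2; j^3 = x^3 is a perfect cube, so E-series; the 5-jet and mu = 8 give E_8.

Type E_{8}, Milnor number mu = 8.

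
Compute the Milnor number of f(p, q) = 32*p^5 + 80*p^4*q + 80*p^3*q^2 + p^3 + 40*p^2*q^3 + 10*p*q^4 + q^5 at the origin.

8

The Hessian of f at 0 is [[0, 0], [0, 0]] with rank 0, so corank 2. A Groebner basis of the Jacobian ideal J(f) in C{p,q} is {q^5, p*q^3 + q^4/8, p^2}; counting standard monomials gives mu = 8. Corank 2; j^3 = p^3 is a perfect cube, so E-series; the 5-jet and mu = 8 give E_8.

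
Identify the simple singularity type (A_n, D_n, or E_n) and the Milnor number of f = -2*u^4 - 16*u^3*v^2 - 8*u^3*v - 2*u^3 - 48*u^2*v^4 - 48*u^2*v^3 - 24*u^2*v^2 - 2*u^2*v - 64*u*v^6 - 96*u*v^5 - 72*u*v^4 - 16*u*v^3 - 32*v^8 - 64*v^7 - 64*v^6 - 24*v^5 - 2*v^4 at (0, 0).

Type D_5, Milnor number mu = 5.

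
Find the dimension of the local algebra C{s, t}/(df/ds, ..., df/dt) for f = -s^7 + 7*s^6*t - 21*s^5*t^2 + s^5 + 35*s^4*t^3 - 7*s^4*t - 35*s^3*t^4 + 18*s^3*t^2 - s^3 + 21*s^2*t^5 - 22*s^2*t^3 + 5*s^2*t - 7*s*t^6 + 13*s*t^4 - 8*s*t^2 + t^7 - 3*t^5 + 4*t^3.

6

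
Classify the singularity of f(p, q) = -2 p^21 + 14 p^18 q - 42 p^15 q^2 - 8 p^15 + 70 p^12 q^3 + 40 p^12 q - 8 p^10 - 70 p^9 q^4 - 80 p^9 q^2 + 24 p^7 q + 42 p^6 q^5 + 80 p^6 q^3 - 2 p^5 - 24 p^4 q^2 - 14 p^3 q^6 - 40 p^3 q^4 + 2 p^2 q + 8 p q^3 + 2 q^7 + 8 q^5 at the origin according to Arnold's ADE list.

D8

The Hessian of f at 0 has rank 0. Corank 2; j^3 = 2*p^2*q has shape L^2 M (L != M), so D-series; mu = 8 gives D_8.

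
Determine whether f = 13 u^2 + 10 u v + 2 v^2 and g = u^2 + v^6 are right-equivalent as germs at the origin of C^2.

The Hessian of f at 0 has rank 2. Corank 0: nondegenerate Morse point, so A_1. The Hessian of g at 0 has rank 1. Corank 1: A-series; mu = 5 gives A_5. f is A_1 but g is A_5, hence not right-equivalent.

No.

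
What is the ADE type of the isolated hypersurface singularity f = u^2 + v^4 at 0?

The Hessian of f at 0 has rank 1. Corank 1: A-series; mu = 3 gives A_3.

A3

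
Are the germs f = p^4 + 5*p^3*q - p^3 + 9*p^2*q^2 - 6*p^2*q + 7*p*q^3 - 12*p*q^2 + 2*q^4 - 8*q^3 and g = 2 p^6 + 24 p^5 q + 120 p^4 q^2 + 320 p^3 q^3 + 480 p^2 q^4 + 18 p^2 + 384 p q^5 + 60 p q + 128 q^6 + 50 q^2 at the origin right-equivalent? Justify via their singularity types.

No.

The Hessian of f at 0 has rank 0. Corank 2; j^3 = -(p + 2*q)^3 is a perfect cube, so E-series; the 4-jet and mu = 7 give E_7. The Hessian of g at 0 has rank 1. Corank 1: A-series; mu = 5 gives A_5. f is E_7 but g is A_5, hence not right-equivalent.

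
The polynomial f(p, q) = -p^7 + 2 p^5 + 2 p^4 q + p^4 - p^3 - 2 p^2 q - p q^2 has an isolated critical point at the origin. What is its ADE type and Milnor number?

The Hessian of f at 0 is [[0, 0], [0, 0]] with rank 0, so corank 2. A Groebner basis of the Jacobian ideal J(f) in C{p,q} is {p*q^2 - p*q/4 - q^2/4, p*q/4 + q^3 + q^2/4, p^2 + p*q}; counting standard monomials gives mu = 5. Corank 2; j^3 = -p*(p + q)^2 has shape L^2 M (L != M), so D-series; mu = 5 gives D_5.

Type D5, Milnor number mu = 5.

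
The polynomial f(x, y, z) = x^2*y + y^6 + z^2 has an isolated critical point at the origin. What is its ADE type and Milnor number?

The Hessian of f at 0 has rank 1. Corank 2; j^3 = x^2*y has shape L^2 M (L != M), so D-series; mu = 7 gives D_7.

Type D7, Milnor number mu = 7.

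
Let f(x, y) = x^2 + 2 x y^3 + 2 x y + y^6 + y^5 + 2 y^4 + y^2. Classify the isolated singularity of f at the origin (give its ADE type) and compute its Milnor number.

Type A4, Milnor number mu = 4.

The Hessian of f at 0 has rank 1. Corank 1: A-series; mu = 4 gives A_4.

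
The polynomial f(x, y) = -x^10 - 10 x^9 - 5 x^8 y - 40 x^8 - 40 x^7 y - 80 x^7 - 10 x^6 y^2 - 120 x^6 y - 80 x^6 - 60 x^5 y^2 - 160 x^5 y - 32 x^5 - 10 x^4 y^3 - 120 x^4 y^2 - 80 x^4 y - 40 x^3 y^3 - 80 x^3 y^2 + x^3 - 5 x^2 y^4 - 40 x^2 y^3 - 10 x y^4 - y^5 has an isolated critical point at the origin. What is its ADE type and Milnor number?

Type E8, Milnor number mu = 8.

The Hessian of f at 0 has rank 0. Corank 2; j^3 = x^3 is a perfect cube, so E-series; the 5-jet and mu = 8 give E_8.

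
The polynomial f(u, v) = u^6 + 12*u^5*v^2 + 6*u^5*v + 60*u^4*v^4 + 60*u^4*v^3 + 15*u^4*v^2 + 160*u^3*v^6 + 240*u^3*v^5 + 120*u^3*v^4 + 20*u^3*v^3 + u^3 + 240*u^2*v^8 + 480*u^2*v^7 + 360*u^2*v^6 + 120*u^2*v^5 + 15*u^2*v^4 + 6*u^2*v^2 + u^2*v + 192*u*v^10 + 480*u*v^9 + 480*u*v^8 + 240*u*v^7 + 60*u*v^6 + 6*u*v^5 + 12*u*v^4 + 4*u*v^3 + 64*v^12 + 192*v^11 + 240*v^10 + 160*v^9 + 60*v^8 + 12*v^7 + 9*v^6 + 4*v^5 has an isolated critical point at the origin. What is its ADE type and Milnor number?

Type D_{7}, Milnor number mu = 7.

The Hessian of f at 0 has rank 0. Corank 2; j^3 = u^2*(u + v) has shape L^2 M (L != M), so D-series; mu = 7 gives D_7.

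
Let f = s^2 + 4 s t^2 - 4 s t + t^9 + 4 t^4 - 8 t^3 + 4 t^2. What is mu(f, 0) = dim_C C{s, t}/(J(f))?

The Hessian of f at 0 has rank 1. Corank 1: A-series; mu = 8 gives A_8.

8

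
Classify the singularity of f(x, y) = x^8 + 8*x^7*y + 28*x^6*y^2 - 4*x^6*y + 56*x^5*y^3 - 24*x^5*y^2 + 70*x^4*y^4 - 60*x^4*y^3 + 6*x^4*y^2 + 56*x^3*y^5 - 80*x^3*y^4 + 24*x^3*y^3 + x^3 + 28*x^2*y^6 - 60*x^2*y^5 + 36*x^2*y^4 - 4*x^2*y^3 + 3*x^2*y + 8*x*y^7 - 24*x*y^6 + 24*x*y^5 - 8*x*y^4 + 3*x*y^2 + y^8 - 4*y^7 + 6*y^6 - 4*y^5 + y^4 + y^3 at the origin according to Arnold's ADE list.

E6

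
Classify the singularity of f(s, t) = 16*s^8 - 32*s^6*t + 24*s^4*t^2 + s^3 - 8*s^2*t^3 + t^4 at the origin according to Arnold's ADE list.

E6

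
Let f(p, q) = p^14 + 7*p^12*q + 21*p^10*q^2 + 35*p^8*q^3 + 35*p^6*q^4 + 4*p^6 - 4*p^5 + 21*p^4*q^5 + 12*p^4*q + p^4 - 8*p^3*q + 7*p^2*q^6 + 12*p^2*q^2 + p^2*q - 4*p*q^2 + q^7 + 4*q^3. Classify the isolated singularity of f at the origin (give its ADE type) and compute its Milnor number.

Type D_{8}, Milnor number mu = 8.

The Hessian of f at 0 has rank 0. Corank 2; j^3 = q*(p - 2*q)^2 has shape L^2 M (L != M), so D-series; mu = 8 gives D_8.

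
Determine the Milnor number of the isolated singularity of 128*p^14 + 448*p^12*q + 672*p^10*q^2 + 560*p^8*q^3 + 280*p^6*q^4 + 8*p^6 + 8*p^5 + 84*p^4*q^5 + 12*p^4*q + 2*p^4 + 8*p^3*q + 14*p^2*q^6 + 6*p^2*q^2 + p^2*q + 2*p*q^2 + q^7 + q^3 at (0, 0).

8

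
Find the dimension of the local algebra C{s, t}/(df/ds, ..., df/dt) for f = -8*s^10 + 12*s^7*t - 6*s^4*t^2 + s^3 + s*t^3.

7

The Hessian of f at 0 has rank 0. Corank 2; j^3 = s^3 is a perfect cube, so E-series; the 4-jet and mu = 7 give E_7.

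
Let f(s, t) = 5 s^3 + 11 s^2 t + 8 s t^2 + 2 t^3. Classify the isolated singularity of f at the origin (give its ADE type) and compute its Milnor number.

Type D_{4}, Milnor number mu = 4.

The Hessian of f at 0 has rank 0. Corank 2; j^3 = (s + t)*(5*s^2 + 6*s*t + 2*t^2) splits into three distinct lines over C (the quadratic factor has nonzero discriminant), so D_4.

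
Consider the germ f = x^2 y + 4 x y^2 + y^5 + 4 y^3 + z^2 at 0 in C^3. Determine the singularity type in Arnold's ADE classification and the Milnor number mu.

Type D_6, Milnor number mu = 6.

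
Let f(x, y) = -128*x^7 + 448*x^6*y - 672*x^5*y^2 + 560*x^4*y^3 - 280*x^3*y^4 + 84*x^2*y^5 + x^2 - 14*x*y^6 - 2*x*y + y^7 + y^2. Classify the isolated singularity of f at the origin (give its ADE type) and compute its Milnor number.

Type A6, Milnor number mu = 6.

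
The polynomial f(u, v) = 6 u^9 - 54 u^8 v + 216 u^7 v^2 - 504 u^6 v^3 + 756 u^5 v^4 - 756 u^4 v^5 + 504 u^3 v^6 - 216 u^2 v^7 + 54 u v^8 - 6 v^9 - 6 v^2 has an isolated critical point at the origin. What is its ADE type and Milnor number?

The Hessian of f at 0 has rank 1. Corank 1: A-series; mu = 8 gives A_8.

Type A_{8}, Milnor number mu = 8.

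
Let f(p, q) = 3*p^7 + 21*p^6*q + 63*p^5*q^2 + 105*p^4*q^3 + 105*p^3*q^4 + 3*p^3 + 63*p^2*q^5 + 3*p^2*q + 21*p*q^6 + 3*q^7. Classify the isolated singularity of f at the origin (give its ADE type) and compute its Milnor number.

Type D8, Milnor number mu = 8.

The Hessian of f at 0 is [[0, 0], [0, 0]] with rank 0, so corank 2. A Groebner basis of the Jacobian ideal J(f) in C{p,q} is {-p*q/7 + q^6, p*q^2, p^2 + p*q}; counting standard monomials gives mu = 8. Corank 2; j^3 = 3*p^2*(p + q) has shape L^2 M (L != M), so D-series; mu = 8 gives D_8.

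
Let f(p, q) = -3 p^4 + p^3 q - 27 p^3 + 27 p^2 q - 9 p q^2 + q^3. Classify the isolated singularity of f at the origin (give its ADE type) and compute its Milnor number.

Type E_{7}, Milnor number mu = 7.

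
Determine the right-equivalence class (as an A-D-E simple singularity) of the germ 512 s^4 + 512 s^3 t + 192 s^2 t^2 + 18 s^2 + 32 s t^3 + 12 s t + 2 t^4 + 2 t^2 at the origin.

A_{3}

The Hessian of f at 0 is [[36, 12], [12, 4]] with rank 1, so corank 1. A Groebner basis of the Jacobian ideal J(f) in C{s,t} is {t^3, s + t/3}; counting standard monomials gives mu = 3. Corank 1: A-series; mu = 3 gives A_3.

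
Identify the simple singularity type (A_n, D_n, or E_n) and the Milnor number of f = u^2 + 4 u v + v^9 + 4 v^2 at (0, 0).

Type A_8, Milnor number mu = 8.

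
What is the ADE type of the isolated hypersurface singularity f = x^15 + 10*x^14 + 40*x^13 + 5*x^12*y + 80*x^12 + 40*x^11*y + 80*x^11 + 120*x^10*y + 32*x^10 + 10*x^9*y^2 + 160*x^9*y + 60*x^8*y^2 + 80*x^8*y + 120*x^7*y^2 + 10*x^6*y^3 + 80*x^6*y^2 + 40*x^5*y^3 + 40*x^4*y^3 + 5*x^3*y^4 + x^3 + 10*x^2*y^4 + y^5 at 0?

The Hessian of f at 0 has rank 0. Corank 2; j^3 = x^3 is a perfect cube, so E-series; the 5-jet and mu = 8 give E_8.

E8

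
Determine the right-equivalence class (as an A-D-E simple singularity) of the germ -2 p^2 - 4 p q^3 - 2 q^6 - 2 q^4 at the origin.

The Hessian of f at 0 is [[-4, 0], [0, 0]] with rank 1, so corank 1. A Groebner basis of the Jacobian ideal J(f) in C{p,q} is {q^3, p}; counting standard monomials gives mu = 3. Corank 1: A-series; mu = 3 gives A_3.

A3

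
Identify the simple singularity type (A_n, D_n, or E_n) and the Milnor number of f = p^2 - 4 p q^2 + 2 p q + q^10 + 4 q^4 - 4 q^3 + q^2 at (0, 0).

The Hessian of f at 0 is [[2, 2], [2, 2]] with rank 1, so corank 1. A Groebner basis of the Jacobian ideal J(f) in C{p,q} is {p^5 - 5*p^4 - 15*p^3*q - 35*p^3/4 - 27*p^2*q/2 - 23*p^2/8 - 27*p*q/8 - p/4 - q/4, p^4*q + 2*p^4 + 5*p^3*q + 5*p^3/2 + 15*p^2*q/4 + 3*p^2/4 + 7*p*q/8 + p/16 + q/16, -p/2 + q^2 - q/2}; counting standard monomials gives mu = 9. Corank 1: A-series; mu = 9 gives A_9.

Type A9, Milnor number mu = 9.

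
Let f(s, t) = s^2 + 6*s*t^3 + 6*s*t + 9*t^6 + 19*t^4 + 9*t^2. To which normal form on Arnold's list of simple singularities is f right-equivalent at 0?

The Hessian of f at 0 is [[2, 6], [6, 18]] with rank 1, so corank 1. A Groebner basis of the Jacobian ideal J(f) in C{s,t} is {t^3, s + 3*t}; counting standard monomials gives mu = 3. Corank 1: A-series; mu = 3 gives A_3.

A_{3}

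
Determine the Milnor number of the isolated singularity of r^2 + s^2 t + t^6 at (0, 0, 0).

7

The Hessian of f at 0 has rank 1. Corank 2; j^3 = s^2*t has shape L^2 M (L != M), so D-series; mu = 7 gives D_7.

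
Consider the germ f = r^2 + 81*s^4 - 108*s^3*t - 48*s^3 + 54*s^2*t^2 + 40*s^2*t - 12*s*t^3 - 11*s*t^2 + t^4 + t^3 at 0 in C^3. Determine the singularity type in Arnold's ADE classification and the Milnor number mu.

Type D_5, Milnor number mu = 5.

The Hessian of f at 0 has rank 1. Corank 2; j^3 = -(3*s - t)*(4*s - t)^2 has shape L^2 M (L != M), so D-series; mu = 5 gives D_5.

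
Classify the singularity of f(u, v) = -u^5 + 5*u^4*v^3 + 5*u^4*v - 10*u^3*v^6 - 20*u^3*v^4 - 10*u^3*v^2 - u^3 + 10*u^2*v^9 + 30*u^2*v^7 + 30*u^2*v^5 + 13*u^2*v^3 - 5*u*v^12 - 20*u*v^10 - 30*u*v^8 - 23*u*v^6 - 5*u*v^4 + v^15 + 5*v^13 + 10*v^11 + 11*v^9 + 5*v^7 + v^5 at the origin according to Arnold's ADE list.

E_{8}

The Hessian of f at 0 is [[0, 0], [0, 0]] with rank 0, so corank 2. A Groebner basis of the Jacobian ideal J(f) in C{u,v} is {-u^2/2 + u*v^3, -2*u^2 + v^4, u^3, u^2*v}; counting standard monomials gives mu = 8. Corank 2; j^3 = -u^3 is a perfect cube, so E-series; the 5-jet and mu = 8 give E_8.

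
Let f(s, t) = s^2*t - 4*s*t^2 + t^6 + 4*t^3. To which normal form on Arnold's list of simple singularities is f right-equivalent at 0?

D7

The Hessian of f at 0 is [[0, 0], [0, 0]] with rank 0, so corank 2. A Groebner basis of the Jacobian ideal J(f) in C{s,t} is {s^2/6 + t^5 - 2*t^2/3, s^3 - 8*t^3, s*t - 2*t^2}; counting standard monomials gives mu = 7. Corank 2; j^3 = t*(s - 2*t)^2 has shape L^2 M (L != M), so D-series; mu = 7 gives D_7.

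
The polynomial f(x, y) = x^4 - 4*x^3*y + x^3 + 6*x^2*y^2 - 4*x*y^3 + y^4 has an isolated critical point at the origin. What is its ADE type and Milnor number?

The Hessian of f at 0 has rank 0. Corank 2; j^3 = x^3 is a perfect cube, so E-series; the 4-jet and mu = 6 give E_6.

Type E6, Milnor number mu = 6.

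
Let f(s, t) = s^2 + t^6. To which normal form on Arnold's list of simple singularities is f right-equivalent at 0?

The Hessian of f at 0 has rank 1. Corank 1: A-series; mu = 5 gives A_5.

A_5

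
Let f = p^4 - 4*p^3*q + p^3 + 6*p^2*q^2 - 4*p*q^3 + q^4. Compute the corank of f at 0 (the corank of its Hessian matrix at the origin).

2

Hessian at 0 has rank 0.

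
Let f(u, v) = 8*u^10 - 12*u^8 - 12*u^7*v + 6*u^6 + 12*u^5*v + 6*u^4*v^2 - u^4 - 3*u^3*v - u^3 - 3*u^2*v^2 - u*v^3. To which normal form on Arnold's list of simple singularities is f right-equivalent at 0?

E_{7}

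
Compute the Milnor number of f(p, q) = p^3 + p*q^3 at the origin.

The Hessian of f at 0 has rank 0. Corank 2; j^3 = p^3 is a perfect cube, so E-series; the 4-jet and mu = 7 give E_7.

7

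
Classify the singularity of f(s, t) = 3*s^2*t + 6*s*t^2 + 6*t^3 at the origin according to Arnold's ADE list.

D_{4}

The Hessian of f at 0 is [[0, 0], [0, 0]] with rank 0, so corank 2. A Groebner basis of the Jacobian ideal J(f) in C{s,t} is {t^3, s^2 + 2*t^2, s*t + t^2}; counting standard monomials gives mu = 4. Corank 2; j^3 = 3*t*(s^2 + 2*s*t + 2*t^2) splits into three distinct lines over C (the quadratic factor has nonzero discriminant), so D_4.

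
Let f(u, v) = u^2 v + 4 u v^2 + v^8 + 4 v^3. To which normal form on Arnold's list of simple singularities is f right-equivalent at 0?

D_9

The Hessian of f at 0 is [[0, 0], [0, 0]] with rank 0, so corank 2. A Groebner basis of the Jacobian ideal J(f) in C{u,v} is {u^2/8 + v^7 - v^2/2, u^3 + 8*v^3, u*v + 2*v^2}; counting standard monomials gives mu = 9. Corank 2; j^3 = v*(u + 2*v)^2 has shape L^2 M (L != M), so D-series; mu = 9 gives D_9.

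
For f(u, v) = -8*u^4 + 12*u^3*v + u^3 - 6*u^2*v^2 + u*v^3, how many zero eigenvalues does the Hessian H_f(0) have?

Hessian at 0 has rank 0.

2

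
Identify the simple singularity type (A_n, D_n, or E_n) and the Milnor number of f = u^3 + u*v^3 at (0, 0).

The Hessian of f at 0 is [[0, 0], [0, 0]] with rank 0, so corank 2. A Groebner basis of the Jacobian ideal J(f) in C{u,v} is {u^3, u*v^2, 3*u^2 + v^3}; counting standard monomials gives mu = 7. Corank 2; j^3 = u^3 is a perfect cube, so E-series; the 4-jet and mu = 7 give E_7.

Type E_{7}, Milnor number mu = 7.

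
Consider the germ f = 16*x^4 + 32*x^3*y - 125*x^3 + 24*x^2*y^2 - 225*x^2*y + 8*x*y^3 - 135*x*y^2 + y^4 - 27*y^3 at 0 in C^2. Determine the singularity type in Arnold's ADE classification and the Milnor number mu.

Type E_6, Milnor number mu = 6.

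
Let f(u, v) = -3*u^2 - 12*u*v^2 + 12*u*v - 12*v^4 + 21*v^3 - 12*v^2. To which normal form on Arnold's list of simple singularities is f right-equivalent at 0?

A2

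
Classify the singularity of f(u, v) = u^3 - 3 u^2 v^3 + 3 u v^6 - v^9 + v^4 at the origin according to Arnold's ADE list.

E_{6}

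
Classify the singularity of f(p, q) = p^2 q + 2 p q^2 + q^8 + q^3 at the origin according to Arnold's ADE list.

D9

The Hessian of f at 0 is [[0, 0], [0, 0]] with rank 0, so corank 2. A Groebner basis of the Jacobian ideal J(f) in C{p,q} is {p^2/8 + q^7 - q^2/8, p^3 + q^3, p*q + q^2}; counting standard monomials gives mu = 9. Corank 2; j^3 = q*(p + q)^2 has shape L^2 M (L != M), so D-series; mu = 9 gives D_9.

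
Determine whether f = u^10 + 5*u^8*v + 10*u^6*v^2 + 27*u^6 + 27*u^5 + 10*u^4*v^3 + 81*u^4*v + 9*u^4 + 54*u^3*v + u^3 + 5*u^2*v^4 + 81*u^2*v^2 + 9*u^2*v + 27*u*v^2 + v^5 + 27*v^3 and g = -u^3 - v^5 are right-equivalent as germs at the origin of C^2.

Yes.

The Hessian of f at 0 has rank 0. Corank 2; j^3 = (u + 3*v)^3 is a perfect cube, so E-series; the 5-jet and mu = 8 give E_8. The Hessian of g at 0 has rank 0. Corank 2; j^3 = -u^3 is a perfect cube, so E-series; the 5-jet and mu = 8 give E_8. Both have type E_8, hence right-equivalent.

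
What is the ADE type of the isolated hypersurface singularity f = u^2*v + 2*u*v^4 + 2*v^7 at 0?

D8

The Hessian of f at 0 has rank 0. Corank 2; j^3 = u^2*v has shape L^2 M (L != M), so D-series; mu = 8 gives D_8.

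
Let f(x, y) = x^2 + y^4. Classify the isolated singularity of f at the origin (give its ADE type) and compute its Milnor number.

The Hessian of f at 0 is [[2, 0], [0, 0]] with rank 1, so corank 1. A Groebner basis of the Jacobian ideal J(f) in C{x,y} is {y^3, x}; counting standard monomials gives mu = 3. Corank 1: A-series; mu = 3 gives A_3.

Type A_3, Milnor number mu = 3.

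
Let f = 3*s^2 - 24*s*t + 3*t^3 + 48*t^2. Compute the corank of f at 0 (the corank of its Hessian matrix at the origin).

1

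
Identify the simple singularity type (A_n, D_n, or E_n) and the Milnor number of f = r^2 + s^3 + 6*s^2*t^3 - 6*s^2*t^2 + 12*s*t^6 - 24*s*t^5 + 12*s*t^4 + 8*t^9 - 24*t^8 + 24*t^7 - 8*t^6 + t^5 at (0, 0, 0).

The Hessian of f at 0 has rank 1. Corank 2; j^3 = s^3 is a perfect cube, so E-series; the 5-jet and mu = 8 give E_8.

Type E_8, Milnor number mu = 8.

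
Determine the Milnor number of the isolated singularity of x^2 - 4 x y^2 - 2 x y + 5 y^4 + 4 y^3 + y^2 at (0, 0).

The Hessian of f at 0 has rank 1. Corank 1: A-series; mu = 3 gives A_3.

3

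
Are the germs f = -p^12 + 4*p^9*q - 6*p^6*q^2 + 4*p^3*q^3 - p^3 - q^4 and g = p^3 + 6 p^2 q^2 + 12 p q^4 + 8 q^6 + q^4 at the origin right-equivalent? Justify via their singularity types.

Yes.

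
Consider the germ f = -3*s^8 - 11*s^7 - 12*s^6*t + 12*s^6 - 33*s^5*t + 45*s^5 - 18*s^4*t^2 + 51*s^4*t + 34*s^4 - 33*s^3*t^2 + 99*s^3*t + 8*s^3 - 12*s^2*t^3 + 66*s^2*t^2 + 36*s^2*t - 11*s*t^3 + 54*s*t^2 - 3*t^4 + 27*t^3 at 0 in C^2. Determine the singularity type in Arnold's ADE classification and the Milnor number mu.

The Hessian of f at 0 has rank 0. Corank 2; j^3 = (2*s + 3*t)^3 is a perfect cube, so E-series; the 4-jet and mu = 7 give E_7.

Type E_{7}, Milnor number mu = 7.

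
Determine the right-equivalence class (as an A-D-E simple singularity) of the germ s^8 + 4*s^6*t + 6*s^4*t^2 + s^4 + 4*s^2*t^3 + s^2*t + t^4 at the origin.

D_5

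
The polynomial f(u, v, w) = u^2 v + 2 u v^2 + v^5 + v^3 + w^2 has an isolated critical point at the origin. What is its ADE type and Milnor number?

The Hessian of f at 0 has rank 1. Corank 2; j^3 = v*(u + v)^2 has shape L^2 M (L != M), so D-series; mu = 6 gives D_6.

Type D_6, Milnor number mu = 6.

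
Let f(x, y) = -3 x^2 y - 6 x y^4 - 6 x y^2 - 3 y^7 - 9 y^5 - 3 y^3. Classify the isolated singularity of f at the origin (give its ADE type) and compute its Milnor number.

Type D_6, Milnor number mu = 6.

The Hessian of f at 0 has rank 0. Corank 2; j^3 = -3*y*(x + y)^2 has shape L^2 M (L != M), so D-series; mu = 6 gives D_6.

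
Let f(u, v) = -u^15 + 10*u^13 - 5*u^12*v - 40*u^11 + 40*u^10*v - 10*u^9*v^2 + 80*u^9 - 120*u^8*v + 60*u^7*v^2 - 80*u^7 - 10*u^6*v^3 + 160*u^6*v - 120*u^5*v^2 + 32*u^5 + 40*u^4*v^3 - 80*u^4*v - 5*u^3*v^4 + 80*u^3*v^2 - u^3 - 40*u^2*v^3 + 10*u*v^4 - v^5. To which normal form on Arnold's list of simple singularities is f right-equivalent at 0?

The Hessian of f at 0 has rank 0. Corank 2; j^3 = -u^3 is a perfect cube, so E-series; the 5-jet and mu = 8 give E_8.

E8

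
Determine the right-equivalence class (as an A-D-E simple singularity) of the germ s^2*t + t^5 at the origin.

D_{6}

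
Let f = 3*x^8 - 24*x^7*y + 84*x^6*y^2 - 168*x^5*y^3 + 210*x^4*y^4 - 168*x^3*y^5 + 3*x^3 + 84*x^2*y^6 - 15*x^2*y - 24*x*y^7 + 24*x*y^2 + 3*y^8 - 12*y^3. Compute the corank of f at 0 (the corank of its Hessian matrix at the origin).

2

Hessian at 0 has rank 0.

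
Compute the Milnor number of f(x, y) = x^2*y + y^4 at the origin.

The Hessian of f at 0 is [[0, 0], [0, 0]] with rank 0, so corank 2. A Groebner basis of the Jacobian ideal J(f) in C{x,y} is {x^3, x^2/4 + y^3, x*y}; counting standard monomials gives mu = 5. Corank 2; j^3 = x^2*y has shape L^2 M (L != M), so D-series; mu = 5 gives D_5.

5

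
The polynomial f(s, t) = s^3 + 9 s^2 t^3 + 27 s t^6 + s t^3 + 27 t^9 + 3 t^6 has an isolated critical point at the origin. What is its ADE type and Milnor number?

Type E_7, Milnor number mu = 7.

The Hessian of f at 0 is [[0, 0], [0, 0]] with rank 0, so corank 2. A Groebner basis of the Jacobian ideal J(f) in C{s,t} is {s^3, s*t^2, 3*s^2 + t^3}; counting standard monomials gives mu = 7. Corank 2; j^3 = s^3 is a perfect cube, so E-series; the 4-jet and mu = 7 give E_7.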